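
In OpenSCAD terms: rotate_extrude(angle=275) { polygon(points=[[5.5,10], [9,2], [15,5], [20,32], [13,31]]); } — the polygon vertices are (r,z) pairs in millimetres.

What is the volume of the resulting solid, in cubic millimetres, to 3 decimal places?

Profile (r,z), 5 vertices: (5.5,10) (9,2) (15,5) (20,32) (13,31)
edge 0: (5.5,10)→(9,2)  cross = 5.5·2 − 9·10 = -79.0000; (r_i+r_j)·cross = 14.5·-79.0000 = -1145.5000
edge 1: (9,2)→(15,5)  cross = 9·5 − 15·2 = 15.0000; (r_i+r_j)·cross = 24·15.0000 = 360.0000
edge 2: (15,5)→(20,32)  cross = 15·32 − 20·5 = 380.0000; (r_i+r_j)·cross = 35·380.0000 = 13300.0000
edge 3: (20,32)→(13,31)  cross = 20·31 − 13·32 = 204.0000; (r_i+r_j)·cross = 33·204.0000 = 6732.0000
edge 4: (13,31)→(5.5,10)  cross = 13·10 − 5.5·31 = -40.5000; (r_i+r_j)·cross = 18.5·-40.5000 = -749.2500
Σcross = 479.5000 → A = |Σcross|/2 = 239.7500 mm²
Σ(r_i+r_j)·cross = 18497.2500 → first moment M = |Σ|/6 = 3082.8750
R_c = M/A = 3082.8750/239.7500 = 12.8587 mm
θ = 275° = 4.799655 rad
V = θ·R_c·A = 4.799655·12.8587·239.7500 = 14796.738 mm³

Volume = 14796.738 mm³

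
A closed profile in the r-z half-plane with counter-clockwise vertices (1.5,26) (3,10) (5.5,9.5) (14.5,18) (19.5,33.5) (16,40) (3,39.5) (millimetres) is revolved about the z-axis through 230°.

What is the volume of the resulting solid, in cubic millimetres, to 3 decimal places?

Profile (r,z), 7 vertices: (1.5,26) (3,10) (5.5,9.5) (14.5,18) (19.5,33.5) (16,40) (3,39.5)
edge 0: (1.5,26)→(3,10)  cross = 1.5·10 − 3·26 = -63.0000; (r_i+r_j)·cross = 4.5·-63.0000 = -283.5000
edge 1: (3,10)→(5.5,9.5)  cross = 3·9.5 − 5.5·10 = -26.5000; (r_i+r_j)·cross = 8.5·-26.5000 = -225.2500
edge 2: (5.5,9.5)→(14.5,18)  cross = 5.5·18 − 14.5·9.5 = -38.7500; (r_i+r_j)·cross = 20·-38.7500 = -775.0000
edge 3: (14.5,18)→(19.5,33.5)  cross = 14.5·33.5 − 19.5·18 = 134.7500; (r_i+r_j)·cross = 34·134.7500 = 4581.5000
edge 4: (19.5,33.5)→(16,40)  cross = 19.5·40 − 16·33.5 = 244.0000; (r_i+r_j)·cross = 35.5·244.0000 = 8662.0000
edge 5: (16,40)→(3,39.5)  cross = 16·39.5 − 3·40 = 512.0000; (r_i+r_j)·cross = 19·512.0000 = 9728.0000
edge 6: (3,39.5)→(1.5,26)  cross = 3·26 − 1.5·39.5 = 18.7500; (r_i+r_j)·cross = 4.5·18.7500 = 84.3750
Σcross = 781.2500 → A = |Σcross|/2 = 390.6250 mm²
Σ(r_i+r_j)·cross = 21772.1250 → first moment M = |Σ|/6 = 3628.6875
R_c = M/A = 3628.6875/390.6250 = 9.2894 mm
θ = 230° = 4.014257 rad
V = θ·R_c·A = 4.014257·9.2894·390.6250 = 14566.485 mm³

Volume = 14566.485 mm³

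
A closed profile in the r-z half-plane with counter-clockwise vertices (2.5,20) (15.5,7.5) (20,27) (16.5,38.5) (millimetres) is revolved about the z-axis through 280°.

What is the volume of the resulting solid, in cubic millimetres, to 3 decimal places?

Profile (r,z), 4 vertices: (2.5,20) (15.5,7.5) (20,27) (16.5,38.5)
edge 0: (2.5,20)→(15.5,7.5)  cross = 2.5·7.5 − 15.5·20 = -291.2500; (r_i+r_j)·cross = 18·-291.2500 = -5242.5000
edge 1: (15.5,7.5)→(20,27)  cross = 15.5·27 − 20·7.5 = 268.5000; (r_i+r_j)·cross = 35.5·268.5000 = 9531.7500
edge 2: (20,27)→(16.5,38.5)  cross = 20·38.5 − 16.5·27 = 324.5000; (r_i+r_j)·cross = 36.5·324.5000 = 11844.2500
edge 3: (16.5,38.5)→(2.5,20)  cross = 16.5·20 − 2.5·38.5 = 233.7500; (r_i+r_j)·cross = 19·233.7500 = 4441.2500
Σcross = 535.5000 → A = |Σcross|/2 = 267.7500 mm²
Σ(r_i+r_j)·cross = 20574.7500 → first moment M = |Σ|/6 = 3429.1250
R_c = M/A = 3429.1250/267.7500 = 12.8072 mm
θ = 280° = 4.886922 rad
V = θ·R_c·A = 4.886922·12.8072·267.7500 = 16757.866 mm³

Volume = 16757.866 mm³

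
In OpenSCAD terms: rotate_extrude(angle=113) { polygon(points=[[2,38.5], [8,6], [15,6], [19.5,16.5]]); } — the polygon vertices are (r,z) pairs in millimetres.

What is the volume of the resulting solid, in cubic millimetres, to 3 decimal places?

Volume = 5261.847 mm³

Profile (r,z), 4 vertices: (2,38.5) (8,6) (15,6) (19.5,16.5)
edge 0: (2,38.5)→(8,6)  cross = 2·6 − 8·38.5 = -296.0000; (r_i+r_j)·cross = 10·-296.0000 = -2960.0000
edge 1: (8,6)→(15,6)  cross = 8·6 − 15·6 = -42.0000; (r_i+r_j)·cross = 23·-42.0000 = -966.0000
edge 2: (15,6)→(19.5,16.5)  cross = 15·16.5 − 19.5·6 = 130.5000; (r_i+r_j)·cross = 34.5·130.5000 = 4502.2500
edge 3: (19.5,16.5)→(2,38.5)  cross = 19.5·38.5 − 2·16.5 = 717.7500; (r_i+r_j)·cross = 21.5·717.7500 = 15431.6250
Σcross = 510.2500 → A = |Σcross|/2 = 255.1250 mm²
Σ(r_i+r_j)·cross = 16007.8750 → first moment M = |Σ|/6 = 2667.9792
R_c = M/A = 2667.9792/255.1250 = 10.4575 mm
θ = 113° = 1.972222 rad
V = θ·R_c·A = 1.972222·10.4575·255.1250 = 5261.847 mm³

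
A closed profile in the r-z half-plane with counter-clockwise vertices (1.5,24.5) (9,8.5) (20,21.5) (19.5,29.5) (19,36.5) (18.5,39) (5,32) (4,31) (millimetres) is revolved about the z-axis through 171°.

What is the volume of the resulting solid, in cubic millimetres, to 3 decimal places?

Volume = 11634.254 mm³

Profile (r,z), 8 vertices: (1.5,24.5) (9,8.5) (20,21.5) (19.5,29.5) (19,36.5) (18.5,39) (5,32) (4,31)
edge 0: (1.5,24.5)→(9,8.5)  cross = 1.5·8.5 − 9·24.5 = -207.7500; (r_i+r_j)·cross = 10.5·-207.7500 = -2181.3750
edge 1: (9,8.5)→(20,21.5)  cross = 9·21.5 − 20·8.5 = 23.5000; (r_i+r_j)·cross = 29·23.5000 = 681.5000
edge 2: (20,21.5)→(19.5,29.5)  cross = 20·29.5 − 19.5·21.5 = 170.7500; (r_i+r_j)·cross = 39.5·170.7500 = 6744.6250
edge 3: (19.5,29.5)→(19,36.5)  cross = 19.5·36.5 − 19·29.5 = 151.2500; (r_i+r_j)·cross = 38.5·151.2500 = 5823.1250
edge 4: (19,36.5)→(18.5,39)  cross = 19·39 − 18.5·36.5 = 65.7500; (r_i+r_j)·cross = 37.5·65.7500 = 2465.6250
edge 5: (18.5,39)→(5,32)  cross = 18.5·32 − 5·39 = 397.0000; (r_i+r_j)·cross = 23.5·397.0000 = 9329.5000
edge 6: (5,32)→(4,31)  cross = 5·31 − 4·32 = 27.0000; (r_i+r_j)·cross = 9·27.0000 = 243.0000
edge 7: (4,31)→(1.5,24.5)  cross = 4·24.5 − 1.5·31 = 51.5000; (r_i+r_j)·cross = 5.5·51.5000 = 283.2500
Σcross = 679.0000 → A = |Σcross|/2 = 339.5000 mm²
Σ(r_i+r_j)·cross = 23389.2500 → first moment M = |Σ|/6 = 3898.2083
R_c = M/A = 3898.2083/339.5000 = 11.4822 mm
θ = 171° = 2.984513 rad
V = θ·R_c·A = 2.984513·11.4822·339.5000 = 11634.254 mm³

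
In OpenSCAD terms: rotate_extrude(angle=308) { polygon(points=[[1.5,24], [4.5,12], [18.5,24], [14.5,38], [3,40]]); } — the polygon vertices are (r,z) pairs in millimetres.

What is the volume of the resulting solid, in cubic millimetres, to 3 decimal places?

Profile (r,z), 5 vertices: (1.5,24) (4.5,12) (18.5,24) (14.5,38) (3,40)
edge 0: (1.5,24)→(4.5,12)  cross = 1.5·12 − 4.5·24 = -90.0000; (r_i+r_j)·cross = 6·-90.0000 = -540.0000
edge 1: (4.5,12)→(18.5,24)  cross = 4.5·24 − 18.5·12 = -114.0000; (r_i+r_j)·cross = 23·-114.0000 = -2622.0000
edge 2: (18.5,24)→(14.5,38)  cross = 18.5·38 − 14.5·24 = 355.0000; (r_i+r_j)·cross = 33·355.0000 = 11715.0000
edge 3: (14.5,38)→(3,40)  cross = 14.5·40 − 3·38 = 466.0000; (r_i+r_j)·cross = 17.5·466.0000 = 8155.0000
edge 4: (3,40)→(1.5,24)  cross = 3·24 − 1.5·40 = 12.0000; (r_i+r_j)·cross = 4.5·12.0000 = 54.0000
Σcross = 629.0000 → A = |Σcross|/2 = 314.5000 mm²
Σ(r_i+r_j)·cross = 16762.0000 → first moment M = |Σ|/6 = 2793.6667
R_c = M/A = 2793.6667/314.5000 = 8.8829 mm
θ = 308° = 5.375614 rad
V = θ·R_c·A = 5.375614·8.8829·314.5000 = 15017.674 mm³

Volume = 15017.674 mm³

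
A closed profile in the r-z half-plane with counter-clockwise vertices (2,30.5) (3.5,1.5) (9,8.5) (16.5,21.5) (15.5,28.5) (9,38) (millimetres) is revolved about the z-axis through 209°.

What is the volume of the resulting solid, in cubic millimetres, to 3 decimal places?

Profile (r,z), 6 vertices: (2,30.5) (3.5,1.5) (9,8.5) (16.5,21.5) (15.5,28.5) (9,38)
edge 0: (2,30.5)→(3.5,1.5)  cross = 2·1.5 − 3.5·30.5 = -103.7500; (r_i+r_j)·cross = 5.5·-103.7500 = -570.6250
edge 1: (3.5,1.5)→(9,8.5)  cross = 3.5·8.5 − 9·1.5 = 16.2500; (r_i+r_j)·cross = 12.5·16.2500 = 203.1250
edge 2: (9,8.5)→(16.5,21.5)  cross = 9·21.5 − 16.5·8.5 = 53.2500; (r_i+r_j)·cross = 25.5·53.2500 = 1357.8750
edge 3: (16.5,21.5)→(15.5,28.5)  cross = 16.5·28.5 − 15.5·21.5 = 137.0000; (r_i+r_j)·cross = 32·137.0000 = 4384.0000
edge 4: (15.5,28.5)→(9,38)  cross = 15.5·38 − 9·28.5 = 332.5000; (r_i+r_j)·cross = 24.5·332.5000 = 8146.2500
edge 5: (9,38)→(2,30.5)  cross = 9·30.5 − 2·38 = 198.5000; (r_i+r_j)·cross = 11·198.5000 = 2183.5000
Σcross = 633.7500 → A = |Σcross|/2 = 316.8750 mm²
Σ(r_i+r_j)·cross = 15704.1250 → first moment M = |Σ|/6 = 2617.3542
R_c = M/A = 2617.3542/316.8750 = 8.2599 mm
θ = 209° = 3.647738 rad
V = θ·R_c·A = 3.647738·8.2599·316.8750 = 9547.423 mm³

Volume = 9547.423 mm³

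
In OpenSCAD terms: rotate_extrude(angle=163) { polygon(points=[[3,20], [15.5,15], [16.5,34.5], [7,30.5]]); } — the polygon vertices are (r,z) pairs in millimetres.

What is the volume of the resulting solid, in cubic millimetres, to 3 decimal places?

Profile (r,z), 4 vertices: (3,20) (15.5,15) (16.5,34.5) (7,30.5)
edge 0: (3,20)→(15.5,15)  cross = 3·15 − 15.5·20 = -265.0000; (r_i+r_j)·cross = 18.5·-265.0000 = -4902.5000
edge 1: (15.5,15)→(16.5,34.5)  cross = 15.5·34.5 − 16.5·15 = 287.2500; (r_i+r_j)·cross = 32·287.2500 = 9192.0000
edge 2: (16.5,34.5)→(7,30.5)  cross = 16.5·30.5 − 7·34.5 = 261.7500; (r_i+r_j)·cross = 23.5·261.7500 = 6151.1250
edge 3: (7,30.5)→(3,20)  cross = 7·20 − 3·30.5 = 48.5000; (r_i+r_j)·cross = 10·48.5000 = 485.0000
Σcross = 332.5000 → A = |Σcross|/2 = 166.2500 mm²
Σ(r_i+r_j)·cross = 10925.6250 → first moment M = |Σ|/6 = 1820.9375
R_c = M/A = 1820.9375/166.2500 = 10.9530 mm
θ = 163° = 2.844887 rad
V = θ·R_c·A = 2.844887·10.9530·166.2500 = 5180.361 mm³

Volume = 5180.361 mm³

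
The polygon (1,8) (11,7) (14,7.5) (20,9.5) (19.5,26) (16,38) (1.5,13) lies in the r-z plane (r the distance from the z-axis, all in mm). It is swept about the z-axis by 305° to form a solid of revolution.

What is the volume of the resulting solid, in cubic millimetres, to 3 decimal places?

Profile (r,z), 7 vertices: (1,8) (11,7) (14,7.5) (20,9.5) (19.5,26) (16,38) (1.5,13)
edge 0: (1,8)→(11,7)  cross = 1·7 − 11·8 = -81.0000; (r_i+r_j)·cross = 12·-81.0000 = -972.0000
edge 1: (11,7)→(14,7.5)  cross = 11·7.5 − 14·7 = -15.5000; (r_i+r_j)·cross = 25·-15.5000 = -387.5000
edge 2: (14,7.5)→(20,9.5)  cross = 14·9.5 − 20·7.5 = -17.0000; (r_i+r_j)·cross = 34·-17.0000 = -578.0000
edge 3: (20,9.5)→(19.5,26)  cross = 20·26 − 19.5·9.5 = 334.7500; (r_i+r_j)·cross = 39.5·334.7500 = 13222.6250
edge 4: (19.5,26)→(16,38)  cross = 19.5·38 − 16·26 = 325.0000; (r_i+r_j)·cross = 35.5·325.0000 = 11537.5000
edge 5: (16,38)→(1.5,13)  cross = 16·13 − 1.5·38 = 151.0000; (r_i+r_j)·cross = 17.5·151.0000 = 2642.5000
edge 6: (1.5,13)→(1,8)  cross = 1.5·8 − 1·13 = -1.0000; (r_i+r_j)·cross = 2.5·-1.0000 = -2.5000
Σcross = 696.2500 → A = |Σcross|/2 = 348.1250 mm²
Σ(r_i+r_j)·cross = 25462.6250 → first moment M = |Σ|/6 = 4243.7708
R_c = M/A = 4243.7708/348.1250 = 12.1904 mm
θ = 305° = 5.323254 rad
V = θ·R_c·A = 5.323254·12.1904·348.1250 = 22590.671 mm³

Volume = 22590.671 mm³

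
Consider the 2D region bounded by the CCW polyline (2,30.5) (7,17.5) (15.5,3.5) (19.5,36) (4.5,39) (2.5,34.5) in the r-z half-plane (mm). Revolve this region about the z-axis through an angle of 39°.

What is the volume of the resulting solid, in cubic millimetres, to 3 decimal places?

Profile (r,z), 6 vertices: (2,30.5) (7,17.5) (15.5,3.5) (19.5,36) (4.5,39) (2.5,34.5)
edge 0: (2,30.5)→(7,17.5)  cross = 2·17.5 − 7·30.5 = -178.5000; (r_i+r_j)·cross = 9·-178.5000 = -1606.5000
edge 1: (7,17.5)→(15.5,3.5)  cross = 7·3.5 − 15.5·17.5 = -246.7500; (r_i+r_j)·cross = 22.5·-246.7500 = -5551.8750
edge 2: (15.5,3.5)→(19.5,36)  cross = 15.5·36 − 19.5·3.5 = 489.7500; (r_i+r_j)·cross = 35·489.7500 = 17141.2500
edge 3: (19.5,36)→(4.5,39)  cross = 19.5·39 − 4.5·36 = 598.5000; (r_i+r_j)·cross = 24·598.5000 = 14364.0000
edge 4: (4.5,39)→(2.5,34.5)  cross = 4.5·34.5 − 2.5·39 = 57.7500; (r_i+r_j)·cross = 7·57.7500 = 404.2500
edge 5: (2.5,34.5)→(2,30.5)  cross = 2.5·30.5 − 2·34.5 = 7.2500; (r_i+r_j)·cross = 4.5·7.2500 = 32.6250
Σcross = 728.0000 → A = |Σcross|/2 = 364.0000 mm²
Σ(r_i+r_j)·cross = 24783.7500 → first moment M = |Σ|/6 = 4130.6250
R_c = M/A = 4130.6250/364.0000 = 11.3479 mm
θ = 39° = 0.680678 rad
V = θ·R_c·A = 0.680678·11.3479·364.0000 = 2811.627 mm³

Volume = 2811.627 mm³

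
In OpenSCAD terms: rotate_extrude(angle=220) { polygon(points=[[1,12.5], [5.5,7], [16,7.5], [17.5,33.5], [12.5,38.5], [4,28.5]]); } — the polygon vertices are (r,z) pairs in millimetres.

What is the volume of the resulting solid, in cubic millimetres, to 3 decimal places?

Volume = 14546.956 mm³

Profile (r,z), 6 vertices: (1,12.5) (5.5,7) (16,7.5) (17.5,33.5) (12.5,38.5) (4,28.5)
edge 0: (1,12.5)→(5.5,7)  cross = 1·7 − 5.5·12.5 = -61.7500; (r_i+r_j)·cross = 6.5·-61.7500 = -401.3750
edge 1: (5.5,7)→(16,7.5)  cross = 5.5·7.5 − 16·7 = -70.7500; (r_i+r_j)·cross = 21.5·-70.7500 = -1521.1250
edge 2: (16,7.5)→(17.5,33.5)  cross = 16·33.5 − 17.5·7.5 = 404.7500; (r_i+r_j)·cross = 33.5·404.7500 = 13559.1250
edge 3: (17.5,33.5)→(12.5,38.5)  cross = 17.5·38.5 − 12.5·33.5 = 255.0000; (r_i+r_j)·cross = 30·255.0000 = 7650.0000
edge 4: (12.5,38.5)→(4,28.5)  cross = 12.5·28.5 − 4·38.5 = 202.2500; (r_i+r_j)·cross = 16.5·202.2500 = 3337.1250
edge 5: (4,28.5)→(1,12.5)  cross = 4·12.5 − 1·28.5 = 21.5000; (r_i+r_j)·cross = 5·21.5000 = 107.5000
Σcross = 751.0000 → A = |Σcross|/2 = 375.5000 mm²
Σ(r_i+r_j)·cross = 22731.2500 → first moment M = |Σ|/6 = 3788.5417
R_c = M/A = 3788.5417/375.5000 = 10.0893 mm
θ = 220° = 3.839724 rad
V = θ·R_c·A = 3.839724·10.0893·375.5000 = 14546.956 mm³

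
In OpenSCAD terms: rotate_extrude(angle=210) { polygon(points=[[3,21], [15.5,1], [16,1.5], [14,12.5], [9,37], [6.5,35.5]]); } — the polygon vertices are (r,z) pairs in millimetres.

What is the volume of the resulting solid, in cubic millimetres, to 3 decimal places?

Volume = 6394.614 mm³

Profile (r,z), 6 vertices: (3,21) (15.5,1) (16,1.5) (14,12.5) (9,37) (6.5,35.5)
edge 0: (3,21)→(15.5,1)  cross = 3·1 − 15.5·21 = -322.5000; (r_i+r_j)·cross = 18.5·-322.5000 = -5966.2500
edge 1: (15.5,1)→(16,1.5)  cross = 15.5·1.5 − 16·1 = 7.2500; (r_i+r_j)·cross = 31.5·7.2500 = 228.3750
edge 2: (16,1.5)→(14,12.5)  cross = 16·12.5 − 14·1.5 = 179.0000; (r_i+r_j)·cross = 30·179.0000 = 5370.0000
edge 3: (14,12.5)→(9,37)  cross = 14·37 − 9·12.5 = 405.5000; (r_i+r_j)·cross = 23·405.5000 = 9326.5000
edge 4: (9,37)→(6.5,35.5)  cross = 9·35.5 − 6.5·37 = 79.0000; (r_i+r_j)·cross = 15.5·79.0000 = 1224.5000
edge 5: (6.5,35.5)→(3,21)  cross = 6.5·21 − 3·35.5 = 30.0000; (r_i+r_j)·cross = 9.5·30.0000 = 285.0000
Σcross = 378.2500 → A = |Σcross|/2 = 189.1250 mm²
Σ(r_i+r_j)·cross = 10468.1250 → first moment M = |Σ|/6 = 1744.6875
R_c = M/A = 1744.6875/189.1250 = 9.2250 mm
θ = 210° = 3.665191 rad
V = θ·R_c·A = 3.665191·9.2250·189.1250 = 6394.614 mm³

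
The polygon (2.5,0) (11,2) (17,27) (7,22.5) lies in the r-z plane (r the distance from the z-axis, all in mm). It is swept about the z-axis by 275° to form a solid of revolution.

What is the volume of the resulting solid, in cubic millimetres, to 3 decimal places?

Profile (r,z), 4 vertices: (2.5,0) (11,2) (17,27) (7,22.5)
edge 0: (2.5,0)→(11,2)  cross = 2.5·2 − 11·0 = 5.0000; (r_i+r_j)·cross = 13.5·5.0000 = 67.5000
edge 1: (11,2)→(17,27)  cross = 11·27 − 17·2 = 263.0000; (r_i+r_j)·cross = 28·263.0000 = 7364.0000
edge 2: (17,27)→(7,22.5)  cross = 17·22.5 − 7·27 = 193.5000; (r_i+r_j)·cross = 24·193.5000 = 4644.0000
edge 3: (7,22.5)→(2.5,0)  cross = 7·0 − 2.5·22.5 = -56.2500; (r_i+r_j)·cross = 9.5·-56.2500 = -534.3750
Σcross = 405.2500 → A = |Σcross|/2 = 202.6250 mm²
Σ(r_i+r_j)·cross = 11541.1250 → first moment M = |Σ|/6 = 1923.5208
R_c = M/A = 1923.5208/202.6250 = 9.4930 mm
θ = 275° = 4.799655 rad
V = θ·R_c·A = 4.799655·9.4930·202.6250 = 9232.237 mm³

Volume = 9232.237 mm³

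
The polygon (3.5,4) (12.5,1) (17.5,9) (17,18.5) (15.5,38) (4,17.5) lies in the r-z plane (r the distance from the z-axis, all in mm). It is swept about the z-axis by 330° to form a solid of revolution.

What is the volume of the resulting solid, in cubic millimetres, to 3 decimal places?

Volume = 20790.667 mm³

Profile (r,z), 6 vertices: (3.5,4) (12.5,1) (17.5,9) (17,18.5) (15.5,38) (4,17.5)
edge 0: (3.5,4)→(12.5,1)  cross = 3.5·1 − 12.5·4 = -46.5000; (r_i+r_j)·cross = 16·-46.5000 = -744.0000
edge 1: (12.5,1)→(17.5,9)  cross = 12.5·9 − 17.5·1 = 95.0000; (r_i+r_j)·cross = 30·95.0000 = 2850.0000
edge 2: (17.5,9)→(17,18.5)  cross = 17.5·18.5 − 17·9 = 170.7500; (r_i+r_j)·cross = 34.5·170.7500 = 5890.8750
edge 3: (17,18.5)→(15.5,38)  cross = 17·38 − 15.5·18.5 = 359.2500; (r_i+r_j)·cross = 32.5·359.2500 = 11675.6250
edge 4: (15.5,38)→(4,17.5)  cross = 15.5·17.5 − 4·38 = 119.2500; (r_i+r_j)·cross = 19.5·119.2500 = 2325.3750
edge 5: (4,17.5)→(3.5,4)  cross = 4·4 − 3.5·17.5 = -45.2500; (r_i+r_j)·cross = 7.5·-45.2500 = -339.3750
Σcross = 652.5000 → A = |Σcross|/2 = 326.2500 mm²
Σ(r_i+r_j)·cross = 21658.5000 → first moment M = |Σ|/6 = 3609.7500
R_c = M/A = 3609.7500/326.2500 = 11.0644 mm
θ = 330° = 5.759587 rad
V = θ·R_c·A = 5.759587·11.0644·326.2500 = 20790.667 mm³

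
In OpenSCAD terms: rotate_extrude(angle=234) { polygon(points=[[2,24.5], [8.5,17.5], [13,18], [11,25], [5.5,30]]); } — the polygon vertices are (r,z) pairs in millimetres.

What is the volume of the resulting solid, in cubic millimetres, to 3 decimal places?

Profile (r,z), 5 vertices: (2,24.5) (8.5,17.5) (13,18) (11,25) (5.5,30)
edge 0: (2,24.5)→(8.5,17.5)  cross = 2·17.5 − 8.5·24.5 = -173.2500; (r_i+r_j)·cross = 10.5·-173.2500 = -1819.1250
edge 1: (8.5,17.5)→(13,18)  cross = 8.5·18 − 13·17.5 = -74.5000; (r_i+r_j)·cross = 21.5·-74.5000 = -1601.7500
edge 2: (13,18)→(11,25)  cross = 13·25 − 11·18 = 127.0000; (r_i+r_j)·cross = 24·127.0000 = 3048.0000
edge 3: (11,25)→(5.5,30)  cross = 11·30 − 5.5·25 = 192.5000; (r_i+r_j)·cross = 16.5·192.5000 = 3176.2500
edge 4: (5.5,30)→(2,24.5)  cross = 5.5·24.5 − 2·30 = 74.7500; (r_i+r_j)·cross = 7.5·74.7500 = 560.6250
Σcross = 146.5000 → A = |Σcross|/2 = 73.2500 mm²
Σ(r_i+r_j)·cross = 3364.0000 → first moment M = |Σ|/6 = 560.6667
R_c = M/A = 560.6667/73.2500 = 7.6542 mm
θ = 234° = 4.084070 rad
V = θ·R_c·A = 4.084070·7.6542·73.2500 = 2289.802 mm³

Volume = 2289.802 mm³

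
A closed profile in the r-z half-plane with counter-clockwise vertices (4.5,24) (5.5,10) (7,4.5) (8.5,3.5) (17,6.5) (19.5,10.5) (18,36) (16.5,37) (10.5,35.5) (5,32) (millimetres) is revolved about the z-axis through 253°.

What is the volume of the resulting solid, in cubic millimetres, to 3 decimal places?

Profile (r,z), 10 vertices: (4.5,24) (5.5,10) (7,4.5) (8.5,3.5) (17,6.5) (19.5,10.5) (18,36) (16.5,37) (10.5,35.5) (5,32)
edge 0: (4.5,24)→(5.5,10)  cross = 4.5·10 − 5.5·24 = -87.0000; (r_i+r_j)·cross = 10·-87.0000 = -870.0000
edge 1: (5.5,10)→(7,4.5)  cross = 5.5·4.5 − 7·10 = -45.2500; (r_i+r_j)·cross = 12.5·-45.2500 = -565.6250
edge 2: (7,4.5)→(8.5,3.5)  cross = 7·3.5 − 8.5·4.5 = -13.7500; (r_i+r_j)·cross = 15.5·-13.7500 = -213.1250
edge 3: (8.5,3.5)→(17,6.5)  cross = 8.5·6.5 − 17·3.5 = -4.2500; (r_i+r_j)·cross = 25.5·-4.2500 = -108.3750
edge 4: (17,6.5)→(19.5,10.5)  cross = 17·10.5 − 19.5·6.5 = 51.7500; (r_i+r_j)·cross = 36.5·51.7500 = 1888.8750
edge 5: (19.5,10.5)→(18,36)  cross = 19.5·36 − 18·10.5 = 513.0000; (r_i+r_j)·cross = 37.5·513.0000 = 19237.5000
edge 6: (18,36)→(16.5,37)  cross = 18·37 − 16.5·36 = 72.0000; (r_i+r_j)·cross = 34.5·72.0000 = 2484.0000
edge 7: (16.5,37)→(10.5,35.5)  cross = 16.5·35.5 − 10.5·37 = 197.2500; (r_i+r_j)·cross = 27·197.2500 = 5325.7500
edge 8: (10.5,35.5)→(5,32)  cross = 10.5·32 − 5·35.5 = 158.5000; (r_i+r_j)·cross = 15.5·158.5000 = 2456.7500
edge 9: (5,32)→(4.5,24)  cross = 5·24 − 4.5·32 = -24.0000; (r_i+r_j)·cross = 9.5·-24.0000 = -228.0000
Σcross = 818.2500 → A = |Σcross|/2 = 409.1250 mm²
Σ(r_i+r_j)·cross = 29407.7500 → first moment M = |Σ|/6 = 4901.2917
R_c = M/A = 4901.2917/409.1250 = 11.9799 mm
θ = 253° = 4.415683 rad
V = θ·R_c·A = 4.415683·11.9799·409.1250 = 21642.550 mm³

Volume = 21642.550 mm³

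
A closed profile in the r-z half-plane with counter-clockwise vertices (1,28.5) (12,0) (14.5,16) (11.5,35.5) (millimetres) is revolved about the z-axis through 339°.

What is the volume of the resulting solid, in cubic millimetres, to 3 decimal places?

Volume = 12715.532 mm³

Profile (r,z), 4 vertices: (1,28.5) (12,0) (14.5,16) (11.5,35.5)
edge 0: (1,28.5)→(12,0)  cross = 1·0 − 12·28.5 = -342.0000; (r_i+r_j)·cross = 13·-342.0000 = -4446.0000
edge 1: (12,0)→(14.5,16)  cross = 12·16 − 14.5·0 = 192.0000; (r_i+r_j)·cross = 26.5·192.0000 = 5088.0000
edge 2: (14.5,16)→(11.5,35.5)  cross = 14.5·35.5 − 11.5·16 = 330.7500; (r_i+r_j)·cross = 26·330.7500 = 8599.5000
edge 3: (11.5,35.5)→(1,28.5)  cross = 11.5·28.5 − 1·35.5 = 292.2500; (r_i+r_j)·cross = 12.5·292.2500 = 3653.1250
Σcross = 473.0000 → A = |Σcross|/2 = 236.5000 mm²
Σ(r_i+r_j)·cross = 12894.6250 → first moment M = |Σ|/6 = 2149.1042
R_c = M/A = 2149.1042/236.5000 = 9.0871 mm
θ = 339° = 5.916666 rad
V = θ·R_c·A = 5.916666·9.0871·236.5000 = 12715.532 mm³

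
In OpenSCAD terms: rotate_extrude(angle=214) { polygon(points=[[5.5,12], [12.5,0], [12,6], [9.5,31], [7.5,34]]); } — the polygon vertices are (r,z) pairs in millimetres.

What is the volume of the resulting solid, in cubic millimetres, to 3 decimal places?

Profile (r,z), 5 vertices: (5.5,12) (12.5,0) (12,6) (9.5,31) (7.5,34)
edge 0: (5.5,12)→(12.5,0)  cross = 5.5·0 − 12.5·12 = -150.0000; (r_i+r_j)·cross = 18·-150.0000 = -2700.0000
edge 1: (12.5,0)→(12,6)  cross = 12.5·6 − 12·0 = 75.0000; (r_i+r_j)·cross = 24.5·75.0000 = 1837.5000
edge 2: (12,6)→(9.5,31)  cross = 12·31 − 9.5·6 = 315.0000; (r_i+r_j)·cross = 21.5·315.0000 = 6772.5000
edge 3: (9.5,31)→(7.5,34)  cross = 9.5·34 − 7.5·31 = 90.5000; (r_i+r_j)·cross = 17·90.5000 = 1538.5000
edge 4: (7.5,34)→(5.5,12)  cross = 7.5·12 − 5.5·34 = -97.0000; (r_i+r_j)·cross = 13·-97.0000 = -1261.0000
Σcross = 233.5000 → A = |Σcross|/2 = 116.7500 mm²
Σ(r_i+r_j)·cross = 6187.5000 → first moment M = |Σ|/6 = 1031.2500
R_c = M/A = 1031.2500/116.7500 = 8.8330 mm
θ = 214° = 3.735005 rad
V = θ·R_c·A = 3.735005·8.8330·116.7500 = 3851.723 mm³

Volume = 3851.723 mm³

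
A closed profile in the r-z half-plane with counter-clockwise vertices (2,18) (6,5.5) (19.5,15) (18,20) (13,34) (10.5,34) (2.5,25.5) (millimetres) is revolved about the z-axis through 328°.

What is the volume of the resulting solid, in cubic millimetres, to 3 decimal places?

Volume = 17691.527 mm³

Profile (r,z), 7 vertices: (2,18) (6,5.5) (19.5,15) (18,20) (13,34) (10.5,34) (2.5,25.5)
edge 0: (2,18)→(6,5.5)  cross = 2·5.5 − 6·18 = -97.0000; (r_i+r_j)·cross = 8·-97.0000 = -776.0000
edge 1: (6,5.5)→(19.5,15)  cross = 6·15 − 19.5·5.5 = -17.2500; (r_i+r_j)·cross = 25.5·-17.2500 = -439.8750
edge 2: (19.5,15)→(18,20)  cross = 19.5·20 − 18·15 = 120.0000; (r_i+r_j)·cross = 37.5·120.0000 = 4500.0000
edge 3: (18,20)→(13,34)  cross = 18·34 − 13·20 = 352.0000; (r_i+r_j)·cross = 31·352.0000 = 10912.0000
edge 4: (13,34)→(10.5,34)  cross = 13·34 − 10.5·34 = 85.0000; (r_i+r_j)·cross = 23.5·85.0000 = 1997.5000
edge 5: (10.5,34)→(2.5,25.5)  cross = 10.5·25.5 − 2.5·34 = 182.7500; (r_i+r_j)·cross = 13·182.7500 = 2375.7500
edge 6: (2.5,25.5)→(2,18)  cross = 2.5·18 − 2·25.5 = -6.0000; (r_i+r_j)·cross = 4.5·-6.0000 = -27.0000
Σcross = 619.5000 → A = |Σcross|/2 = 309.7500 mm²
Σ(r_i+r_j)·cross = 18542.3750 → first moment M = |Σ|/6 = 3090.3958
R_c = M/A = 3090.3958/309.7500 = 9.9771 mm
θ = 328° = 5.724680 rad
V = θ·R_c·A = 5.724680·9.9771·309.7500 = 17691.527 mm³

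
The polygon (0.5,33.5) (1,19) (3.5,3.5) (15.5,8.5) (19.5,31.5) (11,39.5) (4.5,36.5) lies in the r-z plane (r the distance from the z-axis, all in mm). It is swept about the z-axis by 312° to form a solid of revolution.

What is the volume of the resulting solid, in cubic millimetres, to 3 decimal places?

Profile (r,z), 7 vertices: (0.5,33.5) (1,19) (3.5,3.5) (15.5,8.5) (19.5,31.5) (11,39.5) (4.5,36.5)
edge 0: (0.5,33.5)→(1,19)  cross = 0.5·19 − 1·33.5 = -24.0000; (r_i+r_j)·cross = 1.5·-24.0000 = -36.0000
edge 1: (1,19)→(3.5,3.5)  cross = 1·3.5 − 3.5·19 = -63.0000; (r_i+r_j)·cross = 4.5·-63.0000 = -283.5000
edge 2: (3.5,3.5)→(15.5,8.5)  cross = 3.5·8.5 − 15.5·3.5 = -24.5000; (r_i+r_j)·cross = 19·-24.5000 = -465.5000
edge 3: (15.5,8.5)→(19.5,31.5)  cross = 15.5·31.5 − 19.5·8.5 = 322.5000; (r_i+r_j)·cross = 35·322.5000 = 11287.5000
edge 4: (19.5,31.5)→(11,39.5)  cross = 19.5·39.5 − 11·31.5 = 423.7500; (r_i+r_j)·cross = 30.5·423.7500 = 12924.3750
edge 5: (11,39.5)→(4.5,36.5)  cross = 11·36.5 − 4.5·39.5 = 223.7500; (r_i+r_j)·cross = 15.5·223.7500 = 3468.1250
edge 6: (4.5,36.5)→(0.5,33.5)  cross = 4.5·33.5 − 0.5·36.5 = 132.5000; (r_i+r_j)·cross = 5·132.5000 = 662.5000
Σcross = 991.0000 → A = |Σcross|/2 = 495.5000 mm²
Σ(r_i+r_j)·cross = 27557.5000 → first moment M = |Σ|/6 = 4592.9167
R_c = M/A = 4592.9167/495.5000 = 9.2693 mm
θ = 312° = 5.445427 rad
V = θ·R_c·A = 5.445427·9.2693·495.5000 = 25010.394 mm³

Volume = 25010.394 mm³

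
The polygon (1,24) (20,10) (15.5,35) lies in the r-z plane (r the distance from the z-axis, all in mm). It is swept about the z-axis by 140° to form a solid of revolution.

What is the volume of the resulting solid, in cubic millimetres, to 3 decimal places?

Profile (r,z), 3 vertices: (1,24) (20,10) (15.5,35)
edge 0: (1,24)→(20,10)  cross = 1·10 − 20·24 = -470.0000; (r_i+r_j)·cross = 21·-470.0000 = -9870.0000
edge 1: (20,10)→(15.5,35)  cross = 20·35 − 15.5·10 = 545.0000; (r_i+r_j)·cross = 35.5·545.0000 = 19347.5000
edge 2: (15.5,35)→(1,24)  cross = 15.5·24 − 1·35 = 337.0000; (r_i+r_j)·cross = 16.5·337.0000 = 5560.5000
Σcross = 412.0000 → A = |Σcross|/2 = 206.0000 mm²
Σ(r_i+r_j)·cross = 15038.0000 → first moment M = |Σ|/6 = 2506.3333
R_c = M/A = 2506.3333/206.0000 = 12.1667 mm
θ = 140° = 2.443461 rad
V = θ·R_c·A = 2.443461·12.1667·206.0000 = 6124.128 mm³

Volume = 6124.128 mm³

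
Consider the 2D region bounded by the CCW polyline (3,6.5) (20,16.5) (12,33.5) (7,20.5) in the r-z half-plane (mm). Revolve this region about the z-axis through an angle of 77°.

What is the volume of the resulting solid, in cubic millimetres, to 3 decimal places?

Profile (r,z), 4 vertices: (3,6.5) (20,16.5) (12,33.5) (7,20.5)
edge 0: (3,6.5)→(20,16.5)  cross = 3·16.5 − 20·6.5 = -80.5000; (r_i+r_j)·cross = 23·-80.5000 = -1851.5000
edge 1: (20,16.5)→(12,33.5)  cross = 20·33.5 − 12·16.5 = 472.0000; (r_i+r_j)·cross = 32·472.0000 = 15104.0000
edge 2: (12,33.5)→(7,20.5)  cross = 12·20.5 − 7·33.5 = 11.5000; (r_i+r_j)·cross = 19·11.5000 = 218.5000
edge 3: (7,20.5)→(3,6.5)  cross = 7·6.5 − 3·20.5 = -16.0000; (r_i+r_j)·cross = 10·-16.0000 = -160.0000
Σcross = 387.0000 → A = |Σcross|/2 = 193.5000 mm²
Σ(r_i+r_j)·cross = 13311.0000 → first moment M = |Σ|/6 = 2218.5000
R_c = M/A = 2218.5000/193.5000 = 11.4651 mm
θ = 77° = 1.343904 rad
V = θ·R_c·A = 1.343904·11.4651·193.5000 = 2981.450 mm³

Volume = 2981.450 mm³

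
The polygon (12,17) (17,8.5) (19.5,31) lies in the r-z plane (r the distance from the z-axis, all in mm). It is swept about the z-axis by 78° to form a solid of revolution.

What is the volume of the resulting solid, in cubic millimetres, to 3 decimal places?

Profile (r,z), 3 vertices: (12,17) (17,8.5) (19.5,31)
edge 0: (12,17)→(17,8.5)  cross = 12·8.5 − 17·17 = -187.0000; (r_i+r_j)·cross = 29·-187.0000 = -5423.0000
edge 1: (17,8.5)→(19.5,31)  cross = 17·31 − 19.5·8.5 = 361.2500; (r_i+r_j)·cross = 36.5·361.2500 = 13185.6250
edge 2: (19.5,31)→(12,17)  cross = 19.5·17 − 12·31 = -40.5000; (r_i+r_j)·cross = 31.5·-40.5000 = -1275.7500
Σcross = 133.7500 → A = |Σcross|/2 = 66.8750 mm²
Σ(r_i+r_j)·cross = 6486.8750 → first moment M = |Σ|/6 = 1081.1458
R_c = M/A = 1081.1458/66.8750 = 16.1667 mm
θ = 78° = 1.361357 rad
V = θ·R_c·A = 1.361357·16.1667·66.8750 = 1471.825 mm³

Volume = 1471.825 mm³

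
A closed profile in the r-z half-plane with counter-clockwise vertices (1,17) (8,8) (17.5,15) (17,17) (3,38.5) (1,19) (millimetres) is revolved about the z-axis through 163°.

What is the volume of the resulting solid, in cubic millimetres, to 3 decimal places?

Profile (r,z), 6 vertices: (1,17) (8,8) (17.5,15) (17,17) (3,38.5) (1,19)
edge 0: (1,17)→(8,8)  cross = 1·8 − 8·17 = -128.0000; (r_i+r_j)·cross = 9·-128.0000 = -1152.0000
edge 1: (8,8)→(17.5,15)  cross = 8·15 − 17.5·8 = -20.0000; (r_i+r_j)·cross = 25.5·-20.0000 = -510.0000
edge 2: (17.5,15)→(17,17)  cross = 17.5·17 − 17·15 = 42.5000; (r_i+r_j)·cross = 34.5·42.5000 = 1466.2500
edge 3: (17,17)→(3,38.5)  cross = 17·38.5 − 3·17 = 603.5000; (r_i+r_j)·cross = 20·603.5000 = 12070.0000
edge 4: (3,38.5)→(1,19)  cross = 3·19 − 1·38.5 = 18.5000; (r_i+r_j)·cross = 4·18.5000 = 74.0000
edge 5: (1,19)→(1,17)  cross = 1·17 − 1·19 = -2.0000; (r_i+r_j)·cross = 2·-2.0000 = -4.0000
Σcross = 514.5000 → A = |Σcross|/2 = 257.2500 mm²
Σ(r_i+r_j)·cross = 11944.2500 → first moment M = |Σ|/6 = 1990.7083
R_c = M/A = 1990.7083/257.2500 = 7.7384 mm
θ = 163° = 2.844887 rad
V = θ·R_c·A = 2.844887·7.7384·257.2500 = 5663.340 mm³

Volume = 5663.340 mm³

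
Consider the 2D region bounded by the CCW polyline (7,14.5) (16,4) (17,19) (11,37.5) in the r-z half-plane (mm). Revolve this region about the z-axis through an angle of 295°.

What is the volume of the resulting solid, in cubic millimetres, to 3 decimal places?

Profile (r,z), 4 vertices: (7,14.5) (16,4) (17,19) (11,37.5)
edge 0: (7,14.5)→(16,4)  cross = 7·4 − 16·14.5 = -204.0000; (r_i+r_j)·cross = 23·-204.0000 = -4692.0000
edge 1: (16,4)→(17,19)  cross = 16·19 − 17·4 = 236.0000; (r_i+r_j)·cross = 33·236.0000 = 7788.0000
edge 2: (17,19)→(11,37.5)  cross = 17·37.5 − 11·19 = 428.5000; (r_i+r_j)·cross = 28·428.5000 = 11998.0000
edge 3: (11,37.5)→(7,14.5)  cross = 11·14.5 − 7·37.5 = -103.0000; (r_i+r_j)·cross = 18·-103.0000 = -1854.0000
Σcross = 357.5000 → A = |Σcross|/2 = 178.7500 mm²
Σ(r_i+r_j)·cross = 13240.0000 → first moment M = |Σ|/6 = 2206.6667
R_c = M/A = 2206.6667/178.7500 = 12.3450 mm
θ = 295° = 5.148721 rad
V = θ·R_c·A = 5.148721·12.3450·178.7500 = 11361.512 mm³

Volume = 11361.512 mm³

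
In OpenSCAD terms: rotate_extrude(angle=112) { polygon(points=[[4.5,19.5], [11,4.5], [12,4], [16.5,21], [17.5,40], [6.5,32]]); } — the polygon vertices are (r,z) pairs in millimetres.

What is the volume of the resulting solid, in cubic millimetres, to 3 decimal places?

Volume = 6195.110 mm³

Profile (r,z), 6 vertices: (4.5,19.5) (11,4.5) (12,4) (16.5,21) (17.5,40) (6.5,32)
edge 0: (4.5,19.5)→(11,4.5)  cross = 4.5·4.5 − 11·19.5 = -194.2500; (r_i+r_j)·cross = 15.5·-194.2500 = -3010.8750
edge 1: (11,4.5)→(12,4)  cross = 11·4 − 12·4.5 = -10.0000; (r_i+r_j)·cross = 23·-10.0000 = -230.0000
edge 2: (12,4)→(16.5,21)  cross = 12·21 − 16.5·4 = 186.0000; (r_i+r_j)·cross = 28.5·186.0000 = 5301.0000
edge 3: (16.5,21)→(17.5,40)  cross = 16.5·40 − 17.5·21 = 292.5000; (r_i+r_j)·cross = 34·292.5000 = 9945.0000
edge 4: (17.5,40)→(6.5,32)  cross = 17.5·32 − 6.5·40 = 300.0000; (r_i+r_j)·cross = 24·300.0000 = 7200.0000
edge 5: (6.5,32)→(4.5,19.5)  cross = 6.5·19.5 − 4.5·32 = -17.2500; (r_i+r_j)·cross = 11·-17.2500 = -189.7500
Σcross = 557.0000 → A = |Σcross|/2 = 278.5000 mm²
Σ(r_i+r_j)·cross = 19015.3750 → first moment M = |Σ|/6 = 3169.2292
R_c = M/A = 3169.2292/278.5000 = 11.3796 mm
θ = 112° = 1.954769 rad
V = θ·R_c·A = 1.954769·11.3796·278.5000 = 6195.110 mm³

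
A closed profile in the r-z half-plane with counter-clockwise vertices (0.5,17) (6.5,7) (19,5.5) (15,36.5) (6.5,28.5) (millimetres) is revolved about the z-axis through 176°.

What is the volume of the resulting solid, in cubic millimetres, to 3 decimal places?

Volume = 11421.516 mm³

Profile (r,z), 5 vertices: (0.5,17) (6.5,7) (19,5.5) (15,36.5) (6.5,28.5)
edge 0: (0.5,17)→(6.5,7)  cross = 0.5·7 − 6.5·17 = -107.0000; (r_i+r_j)·cross = 7·-107.0000 = -749.0000
edge 1: (6.5,7)→(19,5.5)  cross = 6.5·5.5 − 19·7 = -97.2500; (r_i+r_j)·cross = 25.5·-97.2500 = -2479.8750
edge 2: (19,5.5)→(15,36.5)  cross = 19·36.5 − 15·5.5 = 611.0000; (r_i+r_j)·cross = 34·611.0000 = 20774.0000
edge 3: (15,36.5)→(6.5,28.5)  cross = 15·28.5 − 6.5·36.5 = 190.2500; (r_i+r_j)·cross = 21.5·190.2500 = 4090.3750
edge 4: (6.5,28.5)→(0.5,17)  cross = 6.5·17 − 0.5·28.5 = 96.2500; (r_i+r_j)·cross = 7·96.2500 = 673.7500
Σcross = 693.2500 → A = |Σcross|/2 = 346.6250 mm²
Σ(r_i+r_j)·cross = 22309.2500 → first moment M = |Σ|/6 = 3718.2083
R_c = M/A = 3718.2083/346.6250 = 10.7269 mm
θ = 176° = 3.071779 rad
V = θ·R_c·A = 3.071779·10.7269·346.6250 = 11421.516 mm³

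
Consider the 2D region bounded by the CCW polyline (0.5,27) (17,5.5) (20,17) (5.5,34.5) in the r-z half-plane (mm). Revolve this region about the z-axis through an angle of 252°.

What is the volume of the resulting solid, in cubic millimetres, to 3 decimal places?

Profile (r,z), 4 vertices: (0.5,27) (17,5.5) (20,17) (5.5,34.5)
edge 0: (0.5,27)→(17,5.5)  cross = 0.5·5.5 − 17·27 = -456.2500; (r_i+r_j)·cross = 17.5·-456.2500 = -7984.3750
edge 1: (17,5.5)→(20,17)  cross = 17·17 − 20·5.5 = 179.0000; (r_i+r_j)·cross = 37·179.0000 = 6623.0000
edge 2: (20,17)→(5.5,34.5)  cross = 20·34.5 − 5.5·17 = 596.5000; (r_i+r_j)·cross = 25.5·596.5000 = 15210.7500
edge 3: (5.5,34.5)→(0.5,27)  cross = 5.5·27 − 0.5·34.5 = 131.2500; (r_i+r_j)·cross = 6·131.2500 = 787.5000
Σcross = 450.5000 → A = |Σcross|/2 = 225.2500 mm²
Σ(r_i+r_j)·cross = 14636.8750 → first moment M = |Σ|/6 = 2439.4792
R_c = M/A = 2439.4792/225.2500 = 10.8301 mm
θ = 252° = 4.398230 rad
V = θ·R_c·A = 4.398230·10.8301·225.2500 = 10729.390 mm³

Volume = 10729.390 mm³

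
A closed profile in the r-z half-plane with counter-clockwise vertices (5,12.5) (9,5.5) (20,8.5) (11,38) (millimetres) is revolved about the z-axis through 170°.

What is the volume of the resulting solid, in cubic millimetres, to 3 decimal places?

Volume = 8733.046 mm³

Profile (r,z), 4 vertices: (5,12.5) (9,5.5) (20,8.5) (11,38)
edge 0: (5,12.5)→(9,5.5)  cross = 5·5.5 − 9·12.5 = -85.0000; (r_i+r_j)·cross = 14·-85.0000 = -1190.0000
edge 1: (9,5.5)→(20,8.5)  cross = 9·8.5 − 20·5.5 = -33.5000; (r_i+r_j)·cross = 29·-33.5000 = -971.5000
edge 2: (20,8.5)→(11,38)  cross = 20·38 − 11·8.5 = 666.5000; (r_i+r_j)·cross = 31·666.5000 = 20661.5000
edge 3: (11,38)→(5,12.5)  cross = 11·12.5 − 5·38 = -52.5000; (r_i+r_j)·cross = 16·-52.5000 = -840.0000
Σcross = 495.5000 → A = |Σcross|/2 = 247.7500 mm²
Σ(r_i+r_j)·cross = 17660.0000 → first moment M = |Σ|/6 = 2943.3333
R_c = M/A = 2943.3333/247.7500 = 11.8803 mm
θ = 170° = 2.967060 rad
V = θ·R_c·A = 2.967060·11.8803·247.7500 = 8733.046 mm³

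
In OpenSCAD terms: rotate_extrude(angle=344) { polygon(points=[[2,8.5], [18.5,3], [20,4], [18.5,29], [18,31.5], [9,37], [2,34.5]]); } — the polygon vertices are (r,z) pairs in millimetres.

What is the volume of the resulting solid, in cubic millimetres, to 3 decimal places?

Volume = 31878.631 mm³

Profile (r,z), 7 vertices: (2,8.5) (18.5,3) (20,4) (18.5,29) (18,31.5) (9,37) (2,34.5)
edge 0: (2,8.5)→(18.5,3)  cross = 2·3 − 18.5·8.5 = -151.2500; (r_i+r_j)·cross = 20.5·-151.2500 = -3100.6250
edge 1: (18.5,3)→(20,4)  cross = 18.5·4 − 20·3 = 14.0000; (r_i+r_j)·cross = 38.5·14.0000 = 539.0000
edge 2: (20,4)→(18.5,29)  cross = 20·29 − 18.5·4 = 506.0000; (r_i+r_j)·cross = 38.5·506.0000 = 19481.0000
edge 3: (18.5,29)→(18,31.5)  cross = 18.5·31.5 − 18·29 = 60.7500; (r_i+r_j)·cross = 36.5·60.7500 = 2217.3750
edge 4: (18,31.5)→(9,37)  cross = 18·37 − 9·31.5 = 382.5000; (r_i+r_j)·cross = 27·382.5000 = 10327.5000
edge 5: (9,37)→(2,34.5)  cross = 9·34.5 − 2·37 = 236.5000; (r_i+r_j)·cross = 11·236.5000 = 2601.5000
edge 6: (2,34.5)→(2,8.5)  cross = 2·8.5 − 2·34.5 = -52.0000; (r_i+r_j)·cross = 4·-52.0000 = -208.0000
Σcross = 996.5000 → A = |Σcross|/2 = 498.2500 mm²
Σ(r_i+r_j)·cross = 31857.7500 → first moment M = |Σ|/6 = 5309.6250
R_c = M/A = 5309.6250/498.2500 = 10.6565 mm
θ = 344° = 6.003933 rad
V = θ·R_c·A = 6.003933·10.6565·498.2500 = 31878.631 mm³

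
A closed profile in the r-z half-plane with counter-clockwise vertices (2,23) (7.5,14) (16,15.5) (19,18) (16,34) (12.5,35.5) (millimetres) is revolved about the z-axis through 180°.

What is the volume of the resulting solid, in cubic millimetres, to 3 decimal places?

Volume = 8174.620 mm³

Profile (r,z), 6 vertices: (2,23) (7.5,14) (16,15.5) (19,18) (16,34) (12.5,35.5)
edge 0: (2,23)→(7.5,14)  cross = 2·14 − 7.5·23 = -144.5000; (r_i+r_j)·cross = 9.5·-144.5000 = -1372.7500
edge 1: (7.5,14)→(16,15.5)  cross = 7.5·15.5 − 16·14 = -107.7500; (r_i+r_j)·cross = 23.5·-107.7500 = -2532.1250
edge 2: (16,15.5)→(19,18)  cross = 16·18 − 19·15.5 = -6.5000; (r_i+r_j)·cross = 35·-6.5000 = -227.5000
edge 3: (19,18)→(16,34)  cross = 19·34 − 16·18 = 358.0000; (r_i+r_j)·cross = 35·358.0000 = 12530.0000
edge 4: (16,34)→(12.5,35.5)  cross = 16·35.5 − 12.5·34 = 143.0000; (r_i+r_j)·cross = 28.5·143.0000 = 4075.5000
edge 5: (12.5,35.5)→(2,23)  cross = 12.5·23 − 2·35.5 = 216.5000; (r_i+r_j)·cross = 14.5·216.5000 = 3139.2500
Σcross = 458.7500 → A = |Σcross|/2 = 229.3750 mm²
Σ(r_i+r_j)·cross = 15612.3750 → first moment M = |Σ|/6 = 2602.0625
R_c = M/A = 2602.0625/229.3750 = 11.3441 mm
θ = 180° = 3.141593 rad
V = θ·R_c·A = 3.141593·11.3441·229.3750 = 8174.620 mm³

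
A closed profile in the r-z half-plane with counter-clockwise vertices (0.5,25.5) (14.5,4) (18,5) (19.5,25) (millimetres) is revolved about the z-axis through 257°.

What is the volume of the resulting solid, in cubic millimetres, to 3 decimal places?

Profile (r,z), 4 vertices: (0.5,25.5) (14.5,4) (18,5) (19.5,25)
edge 0: (0.5,25.5)→(14.5,4)  cross = 0.5·4 − 14.5·25.5 = -367.7500; (r_i+r_j)·cross = 15·-367.7500 = -5516.2500
edge 1: (14.5,4)→(18,5)  cross = 14.5·5 − 18·4 = 0.5000; (r_i+r_j)·cross = 32.5·0.5000 = 16.2500
edge 2: (18,5)→(19.5,25)  cross = 18·25 − 19.5·5 = 352.5000; (r_i+r_j)·cross = 37.5·352.5000 = 13218.7500
edge 3: (19.5,25)→(0.5,25.5)  cross = 19.5·25.5 − 0.5·25 = 484.7500; (r_i+r_j)·cross = 20·484.7500 = 9695.0000
Σcross = 470.0000 → A = |Σcross|/2 = 235.0000 mm²
Σ(r_i+r_j)·cross = 17413.7500 → first moment M = |Σ|/6 = 2902.2917
R_c = M/A = 2902.2917/235.0000 = 12.3502 mm
θ = 257° = 4.485496 rad
V = θ·R_c·A = 4.485496·12.3502·235.0000 = 13018.218 mm³

Volume = 13018.218 mm³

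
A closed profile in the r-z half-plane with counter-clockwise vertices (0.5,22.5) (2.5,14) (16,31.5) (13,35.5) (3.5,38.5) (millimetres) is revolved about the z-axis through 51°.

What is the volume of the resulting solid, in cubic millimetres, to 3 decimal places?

Profile (r,z), 5 vertices: (0.5,22.5) (2.5,14) (16,31.5) (13,35.5) (3.5,38.5)
edge 0: (0.5,22.5)→(2.5,14)  cross = 0.5·14 − 2.5·22.5 = -49.2500; (r_i+r_j)·cross = 3·-49.2500 = -147.7500
edge 1: (2.5,14)→(16,31.5)  cross = 2.5·31.5 − 16·14 = -145.2500; (r_i+r_j)·cross = 18.5·-145.2500 = -2687.1250
edge 2: (16,31.5)→(13,35.5)  cross = 16·35.5 − 13·31.5 = 158.5000; (r_i+r_j)·cross = 29·158.5000 = 4596.5000
edge 3: (13,35.5)→(3.5,38.5)  cross = 13·38.5 − 3.5·35.5 = 376.2500; (r_i+r_j)·cross = 16.5·376.2500 = 6208.1250
edge 4: (3.5,38.5)→(0.5,22.5)  cross = 3.5·22.5 − 0.5·38.5 = 59.5000; (r_i+r_j)·cross = 4·59.5000 = 238.0000
Σcross = 399.7500 → A = |Σcross|/2 = 199.8750 mm²
Σ(r_i+r_j)·cross = 8207.7500 → first moment M = |Σ|/6 = 1367.9583
R_c = M/A = 1367.9583/199.8750 = 6.8441 mm
θ = 51° = 0.890118 rad
V = θ·R_c·A = 0.890118·6.8441·199.8750 = 1217.644 mm³

Volume = 1217.644 mm³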